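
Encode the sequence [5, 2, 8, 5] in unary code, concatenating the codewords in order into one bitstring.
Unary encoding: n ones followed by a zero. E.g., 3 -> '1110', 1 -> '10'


Encode each number as n ones followed by a terminating 0:
  5 -> 111110 (6 bits)
  2 -> 110 (3 bits)
  8 -> 111111110 (9 bits)
  5 -> 111110 (6 bits)
Total length = 6 + 3 + 9 + 6 = 24 bits.

Unary([5, 2, 8, 5]) = 111110110111111110111110 (24 bits)


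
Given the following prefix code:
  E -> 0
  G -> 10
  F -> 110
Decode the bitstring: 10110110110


Decoding step by step:
Bits 10 -> G
Bits 110 -> F
Bits 110 -> F
Bits 110 -> F


Decoded message: GFFF


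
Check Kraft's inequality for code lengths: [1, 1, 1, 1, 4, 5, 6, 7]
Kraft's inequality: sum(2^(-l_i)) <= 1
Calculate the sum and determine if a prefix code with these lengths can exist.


Sum = 2^(-1) + 2^(-1) + 2^(-1) + 2^(-1) + 2^(-4) + 2^(-5) + 2^(-6) + 2^(-7)
    = 0.5 + 0.5 + 0.5 + 0.5 + 0.0625 + 0.03125 + 0.015625 + 0.0078125
    = 271/128 = 2.1171875
Since 2.1171875 > 1, Kraft's inequality is NOT satisfied.
A prefix code with these lengths CANNOT exist.

Kraft sum = 2.1171875. Not satisfied.


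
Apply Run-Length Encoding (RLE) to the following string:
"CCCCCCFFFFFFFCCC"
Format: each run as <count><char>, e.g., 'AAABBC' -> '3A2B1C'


Scanning runs left to right:
  i=0: run of 'C' x 6 -> '6C'
  i=6: run of 'F' x 7 -> '7F'
  i=13: run of 'C' x 3 -> '3C'

RLE = 6C7F3C


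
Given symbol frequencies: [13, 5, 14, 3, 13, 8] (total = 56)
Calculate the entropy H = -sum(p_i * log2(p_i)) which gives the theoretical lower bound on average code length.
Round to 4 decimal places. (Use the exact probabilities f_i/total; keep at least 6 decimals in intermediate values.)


Per-symbol terms -p_i * log2(p_i) with p_i = f_i/56:
  p = 13/56 = 0.232143: log2(p) = -2.106915, -p*log2(p) = 0.489105
  p = 5/56 = 0.089286: log2(p) = -3.485427, -p*log2(p) = 0.311199
  p = 14/56 = 0.250000: log2(p) = -2.000000, -p*log2(p) = 0.500000
  p = 3/56 = 0.053571: log2(p) = -4.222392, -p*log2(p) = 0.226200
  p = 13/56 = 0.232143: log2(p) = -2.106915, -p*log2(p) = 0.489105
  p = 8/56 = 0.142857: log2(p) = -2.807355, -p*log2(p) = 0.401051
H = 0.489105 + 0.311199 + 0.500000 + 0.226200 + 0.489105 + 0.401051 = 2.416660

H = 2.4167 bits/symbol


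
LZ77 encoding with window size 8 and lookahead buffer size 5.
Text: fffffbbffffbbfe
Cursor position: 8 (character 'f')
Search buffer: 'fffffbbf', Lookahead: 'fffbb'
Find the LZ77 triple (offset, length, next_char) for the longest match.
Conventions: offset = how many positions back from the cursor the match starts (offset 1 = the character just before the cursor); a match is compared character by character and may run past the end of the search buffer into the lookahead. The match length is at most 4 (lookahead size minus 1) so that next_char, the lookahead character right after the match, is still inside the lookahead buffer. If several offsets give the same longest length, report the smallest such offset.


Try each offset into the search buffer:
  offset=1 (pos 7, char 'f'): match length 3
  offset=2 (pos 6, char 'b'): match length 0
  offset=3 (pos 5, char 'b'): match length 0
  offset=4 (pos 4, char 'f'): match length 1
  offset=5 (pos 3, char 'f'): match length 2
  offset=6 (pos 2, char 'f'): match length 4
  offset=7 (pos 1, char 'f'): match length 3
  offset=8 (pos 0, char 'f'): match length 3
Longest match has length 4 at offset 6.
next_char = character at position 8 + 4 = 12 -> 'b'

Best match: offset=6, length=4 (matching 'fffb' starting at position 2)
LZ77 triple: (6, 4, 'b')


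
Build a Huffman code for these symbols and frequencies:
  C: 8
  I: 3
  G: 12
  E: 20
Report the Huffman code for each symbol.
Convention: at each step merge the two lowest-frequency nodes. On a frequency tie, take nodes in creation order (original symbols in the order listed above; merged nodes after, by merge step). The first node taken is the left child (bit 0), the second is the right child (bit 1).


Huffman tree construction:
Step 1: Merge I(3) + C(8) = 11
Step 2: Merge (I+C)(11) + G(12) = 23
Step 3: Merge E(20) + ((I+C)+G)(23) = 43
Read each symbol's code off the tree from the root (left child = 0, right child = 1).

Codes:
  C: 101 (length 3)
  I: 100 (length 3)
  G: 11 (length 2)
  E: 0 (length 1)
Average code length: 77/43 = 1.7907 bits/symbol


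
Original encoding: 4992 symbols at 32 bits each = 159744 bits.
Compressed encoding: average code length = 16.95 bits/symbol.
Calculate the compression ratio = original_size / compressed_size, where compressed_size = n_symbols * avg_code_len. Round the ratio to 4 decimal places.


original_size = n_symbols * orig_bits = 4992 * 32 = 159744 bits
compressed_size = n_symbols * avg_code_len = 4992 * 16.95 = 84614.4 bits
ratio = original_size / compressed_size = 159744 / 84614.4 = 1.8879

Compression ratio = 1.8879


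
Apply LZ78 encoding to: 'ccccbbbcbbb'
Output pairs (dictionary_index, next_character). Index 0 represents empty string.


LZ78 encoding steps:
Dictionary: {0: ''}
Step 1: w='' (idx 0), next='c' -> output (0, 'c'), add 'c' as idx 1
Step 2: w='c' (idx 1), next='c' -> output (1, 'c'), add 'cc' as idx 2
Step 3: w='c' (idx 1), next='b' -> output (1, 'b'), add 'cb' as idx 3
Step 4: w='' (idx 0), next='b' -> output (0, 'b'), add 'b' as idx 4
Step 5: w='b' (idx 4), next='c' -> output (4, 'c'), add 'bc' as idx 5
Step 6: w='b' (idx 4), next='b' -> output (4, 'b'), add 'bb' as idx 6
Step 7: w='b' (idx 4), end of input -> output (4, '')


Encoded: [(0, 'c'), (1, 'c'), (1, 'b'), (0, 'b'), (4, 'c'), (4, 'b'), (4, '')]


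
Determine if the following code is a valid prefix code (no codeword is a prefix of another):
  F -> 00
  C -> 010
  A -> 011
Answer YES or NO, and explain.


Checking each pair (does one codeword prefix another?):
  F='00' vs C='010': no prefix
  F='00' vs A='011': no prefix
  C='010' vs F='00': no prefix
  C='010' vs A='011': no prefix
  A='011' vs F='00': no prefix
  A='011' vs C='010': no prefix
No violation found over all pairs.

YES -- this is a valid prefix code. No codeword is a prefix of any other codeword.


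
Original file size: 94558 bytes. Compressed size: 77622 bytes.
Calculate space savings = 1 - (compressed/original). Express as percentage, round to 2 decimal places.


ratio = compressed/original = 77622/94558 = 0.820893
savings = 1 - ratio = 1 - 0.820893 = 0.179107
as a percentage: 0.179107 * 100 = 17.91%

Space savings = 1 - 77622/94558 = 17.91%


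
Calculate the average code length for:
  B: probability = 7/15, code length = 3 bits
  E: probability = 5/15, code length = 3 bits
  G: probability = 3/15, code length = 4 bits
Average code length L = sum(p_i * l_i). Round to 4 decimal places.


Weighted contributions p_i * l_i:
  B: (7/15) * 3 = 21/15
  E: (5/15) * 3 = 15/15
  G: (3/15) * 4 = 12/15
Sum = (21 + 15 + 12)/15 = 48/15

L = 48/15 = 3.2000 bits/symbol


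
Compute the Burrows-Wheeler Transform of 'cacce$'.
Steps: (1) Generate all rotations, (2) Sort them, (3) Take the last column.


Rotations (sorted):
  0: $cacce -> last char: e
  1: acce$c -> last char: c
  2: cacce$ -> last char: $
  3: cce$ca -> last char: a
  4: ce$cac -> last char: c
  5: e$cacc -> last char: c


BWT = ec$acc


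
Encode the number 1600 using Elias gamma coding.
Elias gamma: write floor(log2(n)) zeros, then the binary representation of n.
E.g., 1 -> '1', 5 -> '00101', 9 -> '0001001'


num_bits = floor(log2(1600)) + 1 = 11
leading_zeros = num_bits - 1 = 10
binary(1600) = 11001000000

Elias gamma(1600) = '0000000000' + '11001000000' = 000000000011001000000 (21 bits)


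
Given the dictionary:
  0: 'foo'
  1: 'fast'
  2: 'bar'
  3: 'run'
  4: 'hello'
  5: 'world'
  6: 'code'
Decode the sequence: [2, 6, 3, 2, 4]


Look up each index in the dictionary:
  2 -> 'bar'
  6 -> 'code'
  3 -> 'run'
  2 -> 'bar'
  4 -> 'hello'

Decoded: "bar code run bar hello"


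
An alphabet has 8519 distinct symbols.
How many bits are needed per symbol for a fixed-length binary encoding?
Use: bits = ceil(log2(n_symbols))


log2(8519) = 13.0565
Bracket: 2^13 = 8192 < 8519 <= 2^14 = 16384
So ceil(log2(8519)) = 14

bits = ceil(log2(8519)) = ceil(13.0565) = 14 bits


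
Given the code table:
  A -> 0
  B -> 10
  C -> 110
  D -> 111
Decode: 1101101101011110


Decoding:
110 -> C
110 -> C
110 -> C
10 -> B
111 -> D
10 -> B


Result: CCCBDB


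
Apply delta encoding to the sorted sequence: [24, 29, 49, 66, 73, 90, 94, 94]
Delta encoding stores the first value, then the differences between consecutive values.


First value: 24
Deltas:
  29 - 24 = 5
  49 - 29 = 20
  66 - 49 = 17
  73 - 66 = 7
  90 - 73 = 17
  94 - 90 = 4
  94 - 94 = 0


Delta encoded: [24, 5, 20, 17, 7, 17, 4, 0]


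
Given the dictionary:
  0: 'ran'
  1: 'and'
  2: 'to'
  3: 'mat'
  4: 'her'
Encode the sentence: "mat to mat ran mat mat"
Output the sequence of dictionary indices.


Look up each word in the dictionary:
  'mat' -> 3
  'to' -> 2
  'mat' -> 3
  'ran' -> 0
  'mat' -> 3
  'mat' -> 3

Encoded: [3, 2, 3, 0, 3, 3]


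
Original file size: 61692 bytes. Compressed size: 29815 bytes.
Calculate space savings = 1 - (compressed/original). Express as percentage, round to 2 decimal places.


ratio = compressed/original = 29815/61692 = 0.483288
savings = 1 - ratio = 1 - 0.483288 = 0.516712
as a percentage: 0.516712 * 100 = 51.67%

Space savings = 1 - 29815/61692 = 51.67%


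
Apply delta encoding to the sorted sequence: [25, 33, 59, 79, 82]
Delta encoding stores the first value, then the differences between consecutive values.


First value: 25
Deltas:
  33 - 25 = 8
  59 - 33 = 26
  79 - 59 = 20
  82 - 79 = 3


Delta encoded: [25, 8, 26, 20, 3]


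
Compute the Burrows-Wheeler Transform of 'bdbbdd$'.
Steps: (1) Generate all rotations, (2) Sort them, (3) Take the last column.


Rotations (sorted):
  0: $bdbbdd -> last char: d
  1: bbdd$bd -> last char: d
  2: bdbbdd$ -> last char: $
  3: bdd$bdb -> last char: b
  4: d$bdbbd -> last char: d
  5: dbbdd$b -> last char: b
  6: dd$bdbb -> last char: b


BWT = dd$bdbb


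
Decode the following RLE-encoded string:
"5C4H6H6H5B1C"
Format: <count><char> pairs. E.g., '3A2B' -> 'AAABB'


Expanding each <count><char> pair:
  5C -> 'CCCCC'
  4H -> 'HHHH'
  6H -> 'HHHHHH'
  6H -> 'HHHHHH'
  5B -> 'BBBBB'
  1C -> 'C'

Decoded = CCCCCHHHHHHHHHHHHHHHHBBBBBC


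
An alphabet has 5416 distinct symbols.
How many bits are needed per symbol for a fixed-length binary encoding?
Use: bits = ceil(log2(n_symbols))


log2(5416) = 12.403
Bracket: 2^12 = 4096 < 5416 <= 2^13 = 8192
So ceil(log2(5416)) = 13

bits = ceil(log2(5416)) = ceil(12.403) = 13 bits


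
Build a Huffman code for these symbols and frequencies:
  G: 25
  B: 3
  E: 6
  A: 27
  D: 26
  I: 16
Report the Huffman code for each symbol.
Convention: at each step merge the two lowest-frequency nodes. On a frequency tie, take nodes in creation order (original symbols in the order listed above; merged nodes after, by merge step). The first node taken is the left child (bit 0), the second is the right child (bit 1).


Huffman tree construction:
Step 1: Merge B(3) + E(6) = 9
Step 2: Merge (B+E)(9) + I(16) = 25
Step 3: Merge G(25) + ((B+E)+I)(25) = 50
Step 4: Merge D(26) + A(27) = 53
Step 5: Merge (G+((B+E)+I))(50) + (D+A)(53) = 103
Read each symbol's code off the tree from the root (left child = 0, right child = 1).

Codes:
  G: 00 (length 2)
  B: 0100 (length 4)
  E: 0101 (length 4)
  A: 11 (length 2)
  D: 10 (length 2)
  I: 011 (length 3)
Average code length: 240/103 = 2.3301 bits/symbol


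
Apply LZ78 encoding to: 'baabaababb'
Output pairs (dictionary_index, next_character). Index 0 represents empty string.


LZ78 encoding steps:
Dictionary: {0: ''}
Step 1: w='' (idx 0), next='b' -> output (0, 'b'), add 'b' as idx 1
Step 2: w='' (idx 0), next='a' -> output (0, 'a'), add 'a' as idx 2
Step 3: w='a' (idx 2), next='b' -> output (2, 'b'), add 'ab' as idx 3
Step 4: w='a' (idx 2), next='a' -> output (2, 'a'), add 'aa' as idx 4
Step 5: w='b' (idx 1), next='a' -> output (1, 'a'), add 'ba' as idx 5
Step 6: w='b' (idx 1), next='b' -> output (1, 'b'), add 'bb' as idx 6


Encoded: [(0, 'b'), (0, 'a'), (2, 'b'), (2, 'a'), (1, 'a'), (1, 'b')]


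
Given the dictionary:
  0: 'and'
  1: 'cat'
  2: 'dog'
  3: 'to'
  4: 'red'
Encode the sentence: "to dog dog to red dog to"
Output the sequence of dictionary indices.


Look up each word in the dictionary:
  'to' -> 3
  'dog' -> 2
  'dog' -> 2
  'to' -> 3
  'red' -> 4
  'dog' -> 2
  'to' -> 3

Encoded: [3, 2, 2, 3, 4, 2, 3]


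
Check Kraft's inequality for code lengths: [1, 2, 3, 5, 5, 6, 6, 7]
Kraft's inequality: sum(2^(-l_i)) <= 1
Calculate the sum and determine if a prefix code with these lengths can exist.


Sum = 2^(-1) + 2^(-2) + 2^(-3) + 2^(-5) + 2^(-5) + 2^(-6) + 2^(-6) + 2^(-7)
    = 0.5 + 0.25 + 0.125 + 0.03125 + 0.03125 + 0.015625 + 0.015625 + 0.0078125
    = 125/128 = 0.9765625
Since 0.9765625 <= 1, Kraft's inequality IS satisfied.
A prefix code with these lengths CAN exist.

Kraft sum = 0.9765625. Satisfied.


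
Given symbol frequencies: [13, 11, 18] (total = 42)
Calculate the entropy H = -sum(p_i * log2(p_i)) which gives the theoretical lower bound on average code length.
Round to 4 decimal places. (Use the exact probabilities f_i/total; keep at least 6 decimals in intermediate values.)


Per-symbol terms -p_i * log2(p_i) with p_i = f_i/42:
  p = 13/42 = 0.309524: log2(p) = -1.691878, -p*log2(p) = 0.523676
  p = 11/42 = 0.261905: log2(p) = -1.932886, -p*log2(p) = 0.506232
  p = 18/42 = 0.428571: log2(p) = -1.222392, -p*log2(p) = 0.523882
H = 0.523676 + 0.506232 + 0.523882 = 1.553790

H = 1.5538 bits/symbol


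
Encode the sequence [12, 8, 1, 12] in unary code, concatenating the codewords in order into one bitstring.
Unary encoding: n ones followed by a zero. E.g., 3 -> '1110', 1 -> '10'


Encode each number as n ones followed by a terminating 0:
  12 -> 1111111111110 (13 bits)
  8 -> 111111110 (9 bits)
  1 -> 10 (2 bits)
  12 -> 1111111111110 (13 bits)
Total length = 13 + 9 + 2 + 13 = 37 bits.

Unary([12, 8, 1, 12]) = 1111111111110111111110101111111111110 (37 bits)


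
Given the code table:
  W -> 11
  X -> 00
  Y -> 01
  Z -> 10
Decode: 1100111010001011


Decoding:
11 -> W
00 -> X
11 -> W
10 -> Z
10 -> Z
00 -> X
10 -> Z
11 -> W


Result: WXWZZXZW


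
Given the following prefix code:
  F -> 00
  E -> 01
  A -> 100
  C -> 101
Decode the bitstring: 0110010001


Decoding step by step:
Bits 01 -> E
Bits 100 -> A
Bits 100 -> A
Bits 01 -> E


Decoded message: EAAE


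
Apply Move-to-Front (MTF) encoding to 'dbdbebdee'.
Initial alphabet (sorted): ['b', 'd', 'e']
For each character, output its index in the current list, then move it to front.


MTF encoding:
'd': index 1 in ['b', 'd', 'e'] -> ['d', 'b', 'e']
'b': index 1 in ['d', 'b', 'e'] -> ['b', 'd', 'e']
'd': index 1 in ['b', 'd', 'e'] -> ['d', 'b', 'e']
'b': index 1 in ['d', 'b', 'e'] -> ['b', 'd', 'e']
'e': index 2 in ['b', 'd', 'e'] -> ['e', 'b', 'd']
'b': index 1 in ['e', 'b', 'd'] -> ['b', 'e', 'd']
'd': index 2 in ['b', 'e', 'd'] -> ['d', 'b', 'e']
'e': index 2 in ['d', 'b', 'e'] -> ['e', 'd', 'b']
'e': index 0 in ['e', 'd', 'b'] -> ['e', 'd', 'b']


Output: [1, 1, 1, 1, 2, 1, 2, 2, 0]


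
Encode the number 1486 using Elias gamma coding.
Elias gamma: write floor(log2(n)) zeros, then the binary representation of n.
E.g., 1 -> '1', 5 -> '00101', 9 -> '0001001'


num_bits = floor(log2(1486)) + 1 = 11
leading_zeros = num_bits - 1 = 10
binary(1486) = 10111001110

Elias gamma(1486) = '0000000000' + '10111001110' = 000000000010111001110 (21 bits)


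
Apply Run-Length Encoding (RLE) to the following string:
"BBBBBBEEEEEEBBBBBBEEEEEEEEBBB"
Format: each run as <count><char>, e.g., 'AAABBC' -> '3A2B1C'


Scanning runs left to right:
  i=0: run of 'B' x 6 -> '6B'
  i=6: run of 'E' x 6 -> '6E'
  i=12: run of 'B' x 6 -> '6B'
  i=18: run of 'E' x 8 -> '8E'
  i=26: run of 'B' x 3 -> '3B'

RLE = 6B6E6B8E3B


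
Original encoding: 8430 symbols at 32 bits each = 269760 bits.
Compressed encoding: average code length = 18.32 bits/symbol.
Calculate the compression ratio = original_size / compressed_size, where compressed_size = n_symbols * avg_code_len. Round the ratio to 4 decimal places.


original_size = n_symbols * orig_bits = 8430 * 32 = 269760 bits
compressed_size = n_symbols * avg_code_len = 8430 * 18.32 = 154437.6 bits
ratio = original_size / compressed_size = 269760 / 154437.6 = 1.7467

Compression ratio = 1.7467


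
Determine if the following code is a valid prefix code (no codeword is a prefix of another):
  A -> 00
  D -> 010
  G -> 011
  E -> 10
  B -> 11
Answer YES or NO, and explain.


Checking each pair (does one codeword prefix another?):
  A='00' vs D='010': no prefix
  A='00' vs G='011': no prefix
  A='00' vs E='10': no prefix
  A='00' vs B='11': no prefix
  D='010' vs A='00': no prefix
  D='010' vs G='011': no prefix
  D='010' vs E='10': no prefix
  D='010' vs B='11': no prefix
  G='011' vs A='00': no prefix
  G='011' vs D='010': no prefix
  G='011' vs E='10': no prefix
  G='011' vs B='11': no prefix
  E='10' vs A='00': no prefix
  E='10' vs D='010': no prefix
  E='10' vs G='011': no prefix
  E='10' vs B='11': no prefix
  B='11' vs A='00': no prefix
  B='11' vs D='010': no prefix
  B='11' vs G='011': no prefix
  B='11' vs E='10': no prefix
No violation found over all pairs.

YES -- this is a valid prefix code. No codeword is a prefix of any other codeword.


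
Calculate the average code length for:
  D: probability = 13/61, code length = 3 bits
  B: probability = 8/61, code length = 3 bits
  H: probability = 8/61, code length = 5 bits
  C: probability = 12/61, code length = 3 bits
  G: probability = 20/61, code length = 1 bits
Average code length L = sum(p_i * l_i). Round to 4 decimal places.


Weighted contributions p_i * l_i:
  D: (13/61) * 3 = 39/61
  B: (8/61) * 3 = 24/61
  H: (8/61) * 5 = 40/61
  C: (12/61) * 3 = 36/61
  G: (20/61) * 1 = 20/61
Sum = (39 + 24 + 40 + 36 + 20)/61 = 159/61

L = 159/61 = 2.6066 bits/symbol


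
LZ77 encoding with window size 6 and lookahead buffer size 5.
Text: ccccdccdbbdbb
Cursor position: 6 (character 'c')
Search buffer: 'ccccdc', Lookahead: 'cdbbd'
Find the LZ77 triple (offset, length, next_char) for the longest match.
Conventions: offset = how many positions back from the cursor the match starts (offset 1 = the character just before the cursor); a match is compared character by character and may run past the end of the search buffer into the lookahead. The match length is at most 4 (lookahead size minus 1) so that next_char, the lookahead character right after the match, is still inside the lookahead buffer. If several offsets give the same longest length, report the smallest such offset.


Try each offset into the search buffer:
  offset=1 (pos 5, char 'c'): match length 1
  offset=2 (pos 4, char 'd'): match length 0
  offset=3 (pos 3, char 'c'): match length 2
  offset=4 (pos 2, char 'c'): match length 1
  offset=5 (pos 1, char 'c'): match length 1
  offset=6 (pos 0, char 'c'): match length 1
Longest match has length 2 at offset 3.
next_char = character at position 6 + 2 = 8 -> 'b'

Best match: offset=3, length=2 (matching 'cd' starting at position 3)
LZ77 triple: (3, 2, 'b')


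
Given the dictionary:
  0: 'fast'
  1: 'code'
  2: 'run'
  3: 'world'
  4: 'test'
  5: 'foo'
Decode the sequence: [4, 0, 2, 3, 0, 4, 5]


Look up each index in the dictionary:
  4 -> 'test'
  0 -> 'fast'
  2 -> 'run'
  3 -> 'world'
  0 -> 'fast'
  4 -> 'test'
  5 -> 'foo'

Decoded: "test fast run world fast test foo"


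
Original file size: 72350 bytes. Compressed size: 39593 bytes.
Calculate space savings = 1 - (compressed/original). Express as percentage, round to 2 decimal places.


ratio = compressed/original = 39593/72350 = 0.547243
savings = 1 - ratio = 1 - 0.547243 = 0.452757
as a percentage: 0.452757 * 100 = 45.28%

Space savings = 1 - 39593/72350 = 45.28%


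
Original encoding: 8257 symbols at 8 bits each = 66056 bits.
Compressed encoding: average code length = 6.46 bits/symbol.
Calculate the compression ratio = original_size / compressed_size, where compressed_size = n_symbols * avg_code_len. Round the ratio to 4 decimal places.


original_size = n_symbols * orig_bits = 8257 * 8 = 66056 bits
compressed_size = n_symbols * avg_code_len = 8257 * 6.46 = 53340.22 bits
ratio = original_size / compressed_size = 66056 / 53340.22 = 1.2384

Compression ratio = 1.2384


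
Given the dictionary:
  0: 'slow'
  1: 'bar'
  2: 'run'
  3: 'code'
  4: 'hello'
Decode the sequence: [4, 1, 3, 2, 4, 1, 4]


Look up each index in the dictionary:
  4 -> 'hello'
  1 -> 'bar'
  3 -> 'code'
  2 -> 'run'
  4 -> 'hello'
  1 -> 'bar'
  4 -> 'hello'

Decoded: "hello bar code run hello bar hello"


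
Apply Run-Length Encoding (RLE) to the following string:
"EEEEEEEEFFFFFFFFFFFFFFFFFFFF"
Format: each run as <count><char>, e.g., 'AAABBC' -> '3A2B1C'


Scanning runs left to right:
  i=0: run of 'E' x 8 -> '8E'
  i=8: run of 'F' x 20 -> '20F'

RLE = 8E20F


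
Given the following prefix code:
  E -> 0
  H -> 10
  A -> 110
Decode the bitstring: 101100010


Decoding step by step:
Bits 10 -> H
Bits 110 -> A
Bits 0 -> E
Bits 0 -> E
Bits 10 -> H


Decoded message: HAEEH


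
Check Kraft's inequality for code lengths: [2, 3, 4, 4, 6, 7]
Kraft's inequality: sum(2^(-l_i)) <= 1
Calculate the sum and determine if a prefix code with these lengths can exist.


Sum = 2^(-2) + 2^(-3) + 2^(-4) + 2^(-4) + 2^(-6) + 2^(-7)
    = 0.25 + 0.125 + 0.0625 + 0.0625 + 0.015625 + 0.0078125
    = 67/128 = 0.5234375
Since 0.5234375 <= 1, Kraft's inequality IS satisfied.
A prefix code with these lengths CAN exist.

Kraft sum = 0.5234375. Satisfied.


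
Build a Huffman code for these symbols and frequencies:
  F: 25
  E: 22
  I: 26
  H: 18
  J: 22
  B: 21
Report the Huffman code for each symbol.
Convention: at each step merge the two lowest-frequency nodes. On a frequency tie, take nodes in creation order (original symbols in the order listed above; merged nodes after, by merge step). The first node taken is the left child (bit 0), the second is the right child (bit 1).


Huffman tree construction:
Step 1: Merge H(18) + B(21) = 39
Step 2: Merge E(22) + J(22) = 44
Step 3: Merge F(25) + I(26) = 51
Step 4: Merge (H+B)(39) + (E+J)(44) = 83
Step 5: Merge (F+I)(51) + ((H+B)+(E+J))(83) = 134
Read each symbol's code off the tree from the root (left child = 0, right child = 1).

Codes:
  F: 00 (length 2)
  E: 110 (length 3)
  I: 01 (length 2)
  H: 100 (length 3)
  J: 111 (length 3)
  B: 101 (length 3)
Average code length: 351/134 = 2.6194 bits/symbol


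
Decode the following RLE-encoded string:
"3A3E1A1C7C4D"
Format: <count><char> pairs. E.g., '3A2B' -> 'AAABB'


Expanding each <count><char> pair:
  3A -> 'AAA'
  3E -> 'EEE'
  1A -> 'A'
  1C -> 'C'
  7C -> 'CCCCCCC'
  4D -> 'DDDD'

Decoded = AAAEEEACCCCCCCCDDDD


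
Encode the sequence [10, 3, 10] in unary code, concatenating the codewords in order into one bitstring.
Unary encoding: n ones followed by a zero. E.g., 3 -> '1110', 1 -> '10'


Encode each number as n ones followed by a terminating 0:
  10 -> 11111111110 (11 bits)
  3 -> 1110 (4 bits)
  10 -> 11111111110 (11 bits)
Total length = 11 + 4 + 11 = 26 bits.

Unary([10, 3, 10]) = 11111111110111011111111110 (26 bits)


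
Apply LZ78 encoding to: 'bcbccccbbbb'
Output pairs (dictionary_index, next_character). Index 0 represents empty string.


LZ78 encoding steps:
Dictionary: {0: ''}
Step 1: w='' (idx 0), next='b' -> output (0, 'b'), add 'b' as idx 1
Step 2: w='' (idx 0), next='c' -> output (0, 'c'), add 'c' as idx 2
Step 3: w='b' (idx 1), next='c' -> output (1, 'c'), add 'bc' as idx 3
Step 4: w='c' (idx 2), next='c' -> output (2, 'c'), add 'cc' as idx 4
Step 5: w='c' (idx 2), next='b' -> output (2, 'b'), add 'cb' as idx 5
Step 6: w='b' (idx 1), next='b' -> output (1, 'b'), add 'bb' as idx 6
Step 7: w='b' (idx 1), end of input -> output (1, '')


Encoded: [(0, 'b'), (0, 'c'), (1, 'c'), (2, 'c'), (2, 'b'), (1, 'b'), (1, '')]


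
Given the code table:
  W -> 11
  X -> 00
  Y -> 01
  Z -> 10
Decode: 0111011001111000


Decoding:
01 -> Y
11 -> W
01 -> Y
10 -> Z
01 -> Y
11 -> W
10 -> Z
00 -> X


Result: YWYZYWZX


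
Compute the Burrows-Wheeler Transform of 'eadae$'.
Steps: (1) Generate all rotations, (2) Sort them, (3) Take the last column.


Rotations (sorted):
  0: $eadae -> last char: e
  1: adae$e -> last char: e
  2: ae$ead -> last char: d
  3: dae$ea -> last char: a
  4: e$eada -> last char: a
  5: eadae$ -> last char: $


BWT = eedaa$


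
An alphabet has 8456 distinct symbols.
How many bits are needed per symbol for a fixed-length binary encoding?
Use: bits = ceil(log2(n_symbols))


log2(8456) = 13.0458
Bracket: 2^13 = 8192 < 8456 <= 2^14 = 16384
So ceil(log2(8456)) = 14

bits = ceil(log2(8456)) = ceil(13.0458) = 14 bits


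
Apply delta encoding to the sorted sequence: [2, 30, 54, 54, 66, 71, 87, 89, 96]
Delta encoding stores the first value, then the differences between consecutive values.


First value: 2
Deltas:
  30 - 2 = 28
  54 - 30 = 24
  54 - 54 = 0
  66 - 54 = 12
  71 - 66 = 5
  87 - 71 = 16
  89 - 87 = 2
  96 - 89 = 7


Delta encoded: [2, 28, 24, 0, 12, 5, 16, 2, 7]


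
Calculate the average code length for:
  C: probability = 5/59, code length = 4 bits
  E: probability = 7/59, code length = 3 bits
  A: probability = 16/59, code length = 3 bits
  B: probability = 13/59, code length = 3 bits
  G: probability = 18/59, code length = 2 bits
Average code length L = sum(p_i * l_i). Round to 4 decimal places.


Weighted contributions p_i * l_i:
  C: (5/59) * 4 = 20/59
  E: (7/59) * 3 = 21/59
  A: (16/59) * 3 = 48/59
  B: (13/59) * 3 = 39/59
  G: (18/59) * 2 = 36/59
Sum = (20 + 21 + 48 + 39 + 36)/59 = 164/59

L = 164/59 = 2.7797 bits/symbol


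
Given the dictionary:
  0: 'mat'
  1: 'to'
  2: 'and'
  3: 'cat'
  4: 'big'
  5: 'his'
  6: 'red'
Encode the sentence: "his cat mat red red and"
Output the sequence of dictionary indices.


Look up each word in the dictionary:
  'his' -> 5
  'cat' -> 3
  'mat' -> 0
  'red' -> 6
  'red' -> 6
  'and' -> 2

Encoded: [5, 3, 0, 6, 6, 2]


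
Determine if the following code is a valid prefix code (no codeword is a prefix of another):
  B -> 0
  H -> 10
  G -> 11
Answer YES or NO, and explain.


Checking each pair (does one codeword prefix another?):
  B='0' vs H='10': no prefix
  B='0' vs G='11': no prefix
  H='10' vs B='0': no prefix
  H='10' vs G='11': no prefix
  G='11' vs B='0': no prefix
  G='11' vs H='10': no prefix
No violation found over all pairs.

YES -- this is a valid prefix code. No codeword is a prefix of any other codeword.


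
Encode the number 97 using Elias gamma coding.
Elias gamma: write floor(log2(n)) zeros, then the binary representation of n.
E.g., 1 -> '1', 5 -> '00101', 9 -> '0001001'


num_bits = floor(log2(97)) + 1 = 7
leading_zeros = num_bits - 1 = 6
binary(97) = 1100001

Elias gamma(97) = '000000' + '1100001' = 0000001100001 (13 bits)


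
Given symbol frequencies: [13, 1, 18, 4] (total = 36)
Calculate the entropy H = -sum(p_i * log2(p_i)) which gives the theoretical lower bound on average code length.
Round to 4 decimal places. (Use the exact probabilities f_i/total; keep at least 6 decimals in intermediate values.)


Per-symbol terms -p_i * log2(p_i) with p_i = f_i/36:
  p = 13/36 = 0.361111: log2(p) = -1.469485, -p*log2(p) = 0.530647
  p = 1/36 = 0.027778: log2(p) = -5.169925, -p*log2(p) = 0.143609
  p = 18/36 = 0.500000: log2(p) = -1.000000, -p*log2(p) = 0.500000
  p = 4/36 = 0.111111: log2(p) = -3.169925, -p*log2(p) = 0.352214
H = 0.530647 + 0.143609 + 0.500000 + 0.352214 = 1.526470

H = 1.5265 bits/symbol


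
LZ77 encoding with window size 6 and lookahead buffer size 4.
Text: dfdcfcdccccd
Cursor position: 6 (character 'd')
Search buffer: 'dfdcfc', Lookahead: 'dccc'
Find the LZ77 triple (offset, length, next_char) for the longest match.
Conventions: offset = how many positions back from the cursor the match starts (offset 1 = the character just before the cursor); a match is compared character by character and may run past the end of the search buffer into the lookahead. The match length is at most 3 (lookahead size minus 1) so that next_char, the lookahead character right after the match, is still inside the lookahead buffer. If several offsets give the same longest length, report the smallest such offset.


Try each offset into the search buffer:
  offset=1 (pos 5, char 'c'): match length 0
  offset=2 (pos 4, char 'f'): match length 0
  offset=3 (pos 3, char 'c'): match length 0
  offset=4 (pos 2, char 'd'): match length 2
  offset=5 (pos 1, char 'f'): match length 0
  offset=6 (pos 0, char 'd'): match length 1
Longest match has length 2 at offset 4.
next_char = character at position 6 + 2 = 8 -> 'c'

Best match: offset=4, length=2 (matching 'dc' starting at position 2)
LZ77 triple: (4, 2, 'c')


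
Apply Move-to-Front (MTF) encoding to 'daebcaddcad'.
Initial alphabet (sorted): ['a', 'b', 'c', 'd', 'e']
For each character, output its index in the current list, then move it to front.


MTF encoding:
'd': index 3 in ['a', 'b', 'c', 'd', 'e'] -> ['d', 'a', 'b', 'c', 'e']
'a': index 1 in ['d', 'a', 'b', 'c', 'e'] -> ['a', 'd', 'b', 'c', 'e']
'e': index 4 in ['a', 'd', 'b', 'c', 'e'] -> ['e', 'a', 'd', 'b', 'c']
'b': index 3 in ['e', 'a', 'd', 'b', 'c'] -> ['b', 'e', 'a', 'd', 'c']
'c': index 4 in ['b', 'e', 'a', 'd', 'c'] -> ['c', 'b', 'e', 'a', 'd']
'a': index 3 in ['c', 'b', 'e', 'a', 'd'] -> ['a', 'c', 'b', 'e', 'd']
'd': index 4 in ['a', 'c', 'b', 'e', 'd'] -> ['d', 'a', 'c', 'b', 'e']
'd': index 0 in ['d', 'a', 'c', 'b', 'e'] -> ['d', 'a', 'c', 'b', 'e']
'c': index 2 in ['d', 'a', 'c', 'b', 'e'] -> ['c', 'd', 'a', 'b', 'e']
'a': index 2 in ['c', 'd', 'a', 'b', 'e'] -> ['a', 'c', 'd', 'b', 'e']
'd': index 2 in ['a', 'c', 'd', 'b', 'e'] -> ['d', 'a', 'c', 'b', 'e']


Output: [3, 1, 4, 3, 4, 3, 4, 0, 2, 2, 2]


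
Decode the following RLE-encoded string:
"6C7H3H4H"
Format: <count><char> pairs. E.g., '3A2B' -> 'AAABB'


Expanding each <count><char> pair:
  6C -> 'CCCCCC'
  7H -> 'HHHHHHH'
  3H -> 'HHH'
  4H -> 'HHHH'

Decoded = CCCCCCHHHHHHHHHHHHHH


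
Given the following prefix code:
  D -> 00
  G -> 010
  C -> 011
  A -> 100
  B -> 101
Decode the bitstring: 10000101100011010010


Decoding step by step:
Bits 100 -> A
Bits 00 -> D
Bits 101 -> B
Bits 100 -> A
Bits 011 -> C
Bits 010 -> G
Bits 010 -> G


Decoded message: ADBACGG


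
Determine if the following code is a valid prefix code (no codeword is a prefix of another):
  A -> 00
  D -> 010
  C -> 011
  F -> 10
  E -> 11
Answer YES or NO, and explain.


Checking each pair (does one codeword prefix another?):
  A='00' vs D='010': no prefix
  A='00' vs C='011': no prefix
  A='00' vs F='10': no prefix
  A='00' vs E='11': no prefix
  D='010' vs A='00': no prefix
  D='010' vs C='011': no prefix
  D='010' vs F='10': no prefix
  D='010' vs E='11': no prefix
  C='011' vs A='00': no prefix
  C='011' vs D='010': no prefix
  C='011' vs F='10': no prefix
  C='011' vs E='11': no prefix
  F='10' vs A='00': no prefix
  F='10' vs D='010': no prefix
  F='10' vs C='011': no prefix
  F='10' vs E='11': no prefix
  E='11' vs A='00': no prefix
  E='11' vs D='010': no prefix
  E='11' vs C='011': no prefix
  E='11' vs F='10': no prefix
No violation found over all pairs.

YES -- this is a valid prefix code. No codeword is a prefix of any other codeword.


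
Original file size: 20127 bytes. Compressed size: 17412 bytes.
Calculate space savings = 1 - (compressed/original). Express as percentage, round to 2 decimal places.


ratio = compressed/original = 17412/20127 = 0.865107
savings = 1 - ratio = 1 - 0.865107 = 0.134893
as a percentage: 0.134893 * 100 = 13.49%

Space savings = 1 - 17412/20127 = 13.49%


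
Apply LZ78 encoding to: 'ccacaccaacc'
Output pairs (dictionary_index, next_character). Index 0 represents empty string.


LZ78 encoding steps:
Dictionary: {0: ''}
Step 1: w='' (idx 0), next='c' -> output (0, 'c'), add 'c' as idx 1
Step 2: w='c' (idx 1), next='a' -> output (1, 'a'), add 'ca' as idx 2
Step 3: w='ca' (idx 2), next='c' -> output (2, 'c'), add 'cac' as idx 3
Step 4: w='ca' (idx 2), next='a' -> output (2, 'a'), add 'caa' as idx 4
Step 5: w='c' (idx 1), next='c' -> output (1, 'c'), add 'cc' as idx 5


Encoded: [(0, 'c'), (1, 'a'), (2, 'c'), (2, 'a'), (1, 'c')]


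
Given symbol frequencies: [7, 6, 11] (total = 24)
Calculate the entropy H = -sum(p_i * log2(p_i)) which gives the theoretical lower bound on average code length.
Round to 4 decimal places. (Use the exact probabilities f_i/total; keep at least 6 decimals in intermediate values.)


Per-symbol terms -p_i * log2(p_i) with p_i = f_i/24:
  p = 7/24 = 0.291667: log2(p) = -1.777608, -p*log2(p) = 0.518469
  p = 6/24 = 0.250000: log2(p) = -2.000000, -p*log2(p) = 0.500000
  p = 11/24 = 0.458333: log2(p) = -1.125531, -p*log2(p) = 0.515868
H = 0.518469 + 0.500000 + 0.515868 = 1.534337

H = 1.5343 bits/symbol


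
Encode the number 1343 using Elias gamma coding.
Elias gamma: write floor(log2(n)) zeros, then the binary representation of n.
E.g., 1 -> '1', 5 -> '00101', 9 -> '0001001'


num_bits = floor(log2(1343)) + 1 = 11
leading_zeros = num_bits - 1 = 10
binary(1343) = 10100111111

Elias gamma(1343) = '0000000000' + '10100111111' = 000000000010100111111 (21 bits)


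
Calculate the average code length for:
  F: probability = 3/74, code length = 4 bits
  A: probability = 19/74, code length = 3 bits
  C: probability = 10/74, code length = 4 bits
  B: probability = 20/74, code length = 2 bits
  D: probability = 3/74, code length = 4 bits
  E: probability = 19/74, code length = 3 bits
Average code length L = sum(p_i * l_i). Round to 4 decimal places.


Weighted contributions p_i * l_i:
  F: (3/74) * 4 = 12/74
  A: (19/74) * 3 = 57/74
  C: (10/74) * 4 = 40/74
  B: (20/74) * 2 = 40/74
  D: (3/74) * 4 = 12/74
  E: (19/74) * 3 = 57/74
Sum = (12 + 57 + 40 + 40 + 12 + 57)/74 = 218/74

L = 218/74 = 2.9459 bits/symbol


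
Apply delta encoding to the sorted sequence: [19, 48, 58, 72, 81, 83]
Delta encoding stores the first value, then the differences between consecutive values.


First value: 19
Deltas:
  48 - 19 = 29
  58 - 48 = 10
  72 - 58 = 14
  81 - 72 = 9
  83 - 81 = 2


Delta encoded: [19, 29, 10, 14, 9, 2]


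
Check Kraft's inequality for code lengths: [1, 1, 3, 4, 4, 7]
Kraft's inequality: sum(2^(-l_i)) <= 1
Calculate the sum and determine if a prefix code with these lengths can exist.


Sum = 2^(-1) + 2^(-1) + 2^(-3) + 2^(-4) + 2^(-4) + 2^(-7)
    = 0.5 + 0.5 + 0.125 + 0.0625 + 0.0625 + 0.0078125
    = 161/128 = 1.2578125
Since 1.2578125 > 1, Kraft's inequality is NOT satisfied.
A prefix code with these lengths CANNOT exist.

Kraft sum = 1.2578125. Not satisfied.


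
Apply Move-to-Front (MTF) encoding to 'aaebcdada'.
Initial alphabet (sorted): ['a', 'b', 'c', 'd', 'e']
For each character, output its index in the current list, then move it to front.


MTF encoding:
'a': index 0 in ['a', 'b', 'c', 'd', 'e'] -> ['a', 'b', 'c', 'd', 'e']
'a': index 0 in ['a', 'b', 'c', 'd', 'e'] -> ['a', 'b', 'c', 'd', 'e']
'e': index 4 in ['a', 'b', 'c', 'd', 'e'] -> ['e', 'a', 'b', 'c', 'd']
'b': index 2 in ['e', 'a', 'b', 'c', 'd'] -> ['b', 'e', 'a', 'c', 'd']
'c': index 3 in ['b', 'e', 'a', 'c', 'd'] -> ['c', 'b', 'e', 'a', 'd']
'd': index 4 in ['c', 'b', 'e', 'a', 'd'] -> ['d', 'c', 'b', 'e', 'a']
'a': index 4 in ['d', 'c', 'b', 'e', 'a'] -> ['a', 'd', 'c', 'b', 'e']
'd': index 1 in ['a', 'd', 'c', 'b', 'e'] -> ['d', 'a', 'c', 'b', 'e']
'a': index 1 in ['d', 'a', 'c', 'b', 'e'] -> ['a', 'd', 'c', 'b', 'e']


Output: [0, 0, 4, 2, 3, 4, 4, 1, 1]


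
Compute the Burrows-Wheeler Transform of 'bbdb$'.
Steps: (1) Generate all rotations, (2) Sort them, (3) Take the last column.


Rotations (sorted):
  0: $bbdb -> last char: b
  1: b$bbd -> last char: d
  2: bbdb$ -> last char: $
  3: bdb$b -> last char: b
  4: db$bb -> last char: b


BWT = bd$bb


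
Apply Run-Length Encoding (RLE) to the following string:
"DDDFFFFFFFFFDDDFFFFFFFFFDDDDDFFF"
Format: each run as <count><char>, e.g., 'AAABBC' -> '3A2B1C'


Scanning runs left to right:
  i=0: run of 'D' x 3 -> '3D'
  i=3: run of 'F' x 9 -> '9F'
  i=12: run of 'D' x 3 -> '3D'
  i=15: run of 'F' x 9 -> '9F'
  i=24: run of 'D' x 5 -> '5D'
  i=29: run of 'F' x 3 -> '3F'

RLE = 3D9F3D9F5D3F


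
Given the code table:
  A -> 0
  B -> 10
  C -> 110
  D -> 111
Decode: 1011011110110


Decoding:
10 -> B
110 -> C
111 -> D
10 -> B
110 -> C


Result: BCDBC


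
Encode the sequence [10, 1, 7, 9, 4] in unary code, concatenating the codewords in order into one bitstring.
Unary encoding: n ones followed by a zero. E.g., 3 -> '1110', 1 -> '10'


Encode each number as n ones followed by a terminating 0:
  10 -> 11111111110 (11 bits)
  1 -> 10 (2 bits)
  7 -> 11111110 (8 bits)
  9 -> 1111111110 (10 bits)
  4 -> 11110 (5 bits)
Total length = 11 + 2 + 8 + 10 + 5 = 36 bits.

Unary([10, 1, 7, 9, 4]) = 111111111101011111110111111111011110 (36 bits)


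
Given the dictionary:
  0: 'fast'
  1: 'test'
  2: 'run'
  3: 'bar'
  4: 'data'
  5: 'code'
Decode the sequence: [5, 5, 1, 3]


Look up each index in the dictionary:
  5 -> 'code'
  5 -> 'code'
  1 -> 'test'
  3 -> 'bar'

Decoded: "code code test bar"


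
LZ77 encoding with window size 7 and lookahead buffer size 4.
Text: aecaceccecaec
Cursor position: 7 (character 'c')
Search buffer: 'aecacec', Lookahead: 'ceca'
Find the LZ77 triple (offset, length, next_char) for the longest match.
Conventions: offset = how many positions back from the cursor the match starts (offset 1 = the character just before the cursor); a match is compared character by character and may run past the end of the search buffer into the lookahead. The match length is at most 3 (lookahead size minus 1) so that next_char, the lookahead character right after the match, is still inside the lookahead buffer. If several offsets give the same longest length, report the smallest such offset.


Try each offset into the search buffer:
  offset=1 (pos 6, char 'c'): match length 1
  offset=2 (pos 5, char 'e'): match length 0
  offset=3 (pos 4, char 'c'): match length 3
  offset=4 (pos 3, char 'a'): match length 0
  offset=5 (pos 2, char 'c'): match length 1
  offset=6 (pos 1, char 'e'): match length 0
  offset=7 (pos 0, char 'a'): match length 0
Longest match has length 3 at offset 3.
next_char = character at position 7 + 3 = 10 -> 'a'

Best match: offset=3, length=3 (matching 'cec' starting at position 4)
LZ77 triple: (3, 3, 'a')


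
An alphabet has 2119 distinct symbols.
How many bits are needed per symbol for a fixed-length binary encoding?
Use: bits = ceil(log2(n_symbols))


log2(2119) = 11.0492
Bracket: 2^11 = 2048 < 2119 <= 2^12 = 4096
So ceil(log2(2119)) = 12

bits = ceil(log2(2119)) = ceil(11.0492) = 12 bits


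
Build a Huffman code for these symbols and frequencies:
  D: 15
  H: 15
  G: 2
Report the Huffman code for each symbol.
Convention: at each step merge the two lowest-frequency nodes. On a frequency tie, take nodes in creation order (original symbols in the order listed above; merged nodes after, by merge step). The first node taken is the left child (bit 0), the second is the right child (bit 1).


Huffman tree construction:
Step 1: Merge G(2) + D(15) = 17
Step 2: Merge H(15) + (G+D)(17) = 32
Read each symbol's code off the tree from the root (left child = 0, right child = 1).

Codes:
  D: 11 (length 2)
  H: 0 (length 1)
  G: 10 (length 2)
Average code length: 49/32 = 1.5313 bits/symbol


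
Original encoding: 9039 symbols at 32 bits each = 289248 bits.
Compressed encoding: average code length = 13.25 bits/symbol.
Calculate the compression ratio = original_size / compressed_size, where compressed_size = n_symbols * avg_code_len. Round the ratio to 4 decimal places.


original_size = n_symbols * orig_bits = 9039 * 32 = 289248 bits
compressed_size = n_symbols * avg_code_len = 9039 * 13.25 = 119766.75 bits
ratio = original_size / compressed_size = 289248 / 119766.75 = 2.4151

Compression ratio = 2.4151
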